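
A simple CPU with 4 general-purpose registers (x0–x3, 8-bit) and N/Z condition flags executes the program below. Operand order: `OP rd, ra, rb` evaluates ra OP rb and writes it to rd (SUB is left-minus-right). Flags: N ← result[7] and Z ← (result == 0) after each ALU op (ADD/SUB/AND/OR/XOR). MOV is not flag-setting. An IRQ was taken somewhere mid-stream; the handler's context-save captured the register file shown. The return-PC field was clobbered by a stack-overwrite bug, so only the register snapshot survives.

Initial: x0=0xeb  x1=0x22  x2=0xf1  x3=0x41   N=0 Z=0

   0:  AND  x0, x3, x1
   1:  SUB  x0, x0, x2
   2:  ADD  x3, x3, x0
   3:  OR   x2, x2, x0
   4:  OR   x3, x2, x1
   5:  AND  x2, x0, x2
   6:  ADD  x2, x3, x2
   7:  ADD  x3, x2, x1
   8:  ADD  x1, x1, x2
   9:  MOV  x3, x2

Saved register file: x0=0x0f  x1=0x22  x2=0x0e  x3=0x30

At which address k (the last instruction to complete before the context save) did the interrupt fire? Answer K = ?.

after  0: x0=0x00 x1=0x22 x2=0xf1 x3=0x41  N=0 Z=1
after  1: x0=0x0f x1=0x22 x2=0xf1 x3=0x41  N=0 Z=0
after  2: x0=0x0f x1=0x22 x2=0xf1 x3=0x50  N=0 Z=0
after  3: x0=0x0f x1=0x22 x2=0xff x3=0x50  N=1 Z=0
after  4: x0=0x0f x1=0x22 x2=0xff x3=0xff  N=1 Z=0
after  5: x0=0x0f x1=0x22 x2=0x0f x3=0xff  N=0 Z=0
after  6: x0=0x0f x1=0x22 x2=0x0e x3=0xff  N=0 Z=0
after  7: x0=0x0f x1=0x22 x2=0x0e x3=0x30  N=0 Z=0
-- IRQ taken; context saved, return-PC = 8 --

K = 7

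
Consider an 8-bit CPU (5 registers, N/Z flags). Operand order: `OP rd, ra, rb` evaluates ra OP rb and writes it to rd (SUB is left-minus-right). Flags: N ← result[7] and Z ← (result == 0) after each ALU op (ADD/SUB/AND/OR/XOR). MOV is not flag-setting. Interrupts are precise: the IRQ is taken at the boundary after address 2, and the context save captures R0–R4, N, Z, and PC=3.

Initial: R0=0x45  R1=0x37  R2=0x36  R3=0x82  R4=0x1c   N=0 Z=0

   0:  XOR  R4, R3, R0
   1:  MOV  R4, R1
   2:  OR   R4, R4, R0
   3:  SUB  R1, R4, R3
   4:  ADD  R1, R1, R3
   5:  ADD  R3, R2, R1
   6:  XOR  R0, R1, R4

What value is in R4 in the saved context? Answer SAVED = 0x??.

after  0: R0=0x45 R1=0x37 R2=0x36 R3=0x82 R4=0xc7  N=1 Z=0
after  1: R0=0x45 R1=0x37 R2=0x36 R3=0x82 R4=0x37  N=1 Z=0
after  2: R0=0x45 R1=0x37 R2=0x36 R3=0x82 R4=0x77  N=0 Z=0
-- IRQ taken; context saved, return-PC = 3 --

SAVED = 0x77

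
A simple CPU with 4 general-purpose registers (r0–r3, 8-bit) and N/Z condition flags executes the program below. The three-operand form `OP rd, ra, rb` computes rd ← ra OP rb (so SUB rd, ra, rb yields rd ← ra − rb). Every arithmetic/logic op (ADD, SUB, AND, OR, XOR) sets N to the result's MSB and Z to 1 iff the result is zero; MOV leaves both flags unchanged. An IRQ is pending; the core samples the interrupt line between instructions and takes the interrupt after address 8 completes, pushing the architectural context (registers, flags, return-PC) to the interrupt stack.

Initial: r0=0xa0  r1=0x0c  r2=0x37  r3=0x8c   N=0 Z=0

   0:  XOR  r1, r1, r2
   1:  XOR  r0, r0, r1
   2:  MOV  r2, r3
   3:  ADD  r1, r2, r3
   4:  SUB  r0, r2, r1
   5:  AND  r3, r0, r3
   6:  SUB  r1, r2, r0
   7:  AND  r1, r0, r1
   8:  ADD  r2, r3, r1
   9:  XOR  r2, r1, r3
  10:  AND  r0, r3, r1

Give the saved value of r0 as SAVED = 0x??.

after  0: r0=0xa0 r1=0x3b r2=0x37 r3=0x8c  N=0 Z=0
after  1: r0=0x9b r1=0x3b r2=0x37 r3=0x8c  N=1 Z=0
after  2: r0=0x9b r1=0x3b r2=0x8c r3=0x8c  N=1 Z=0
after  3: r0=0x9b r1=0x18 r2=0x8c r3=0x8c  N=0 Z=0
after  4: r0=0x74 r1=0x18 r2=0x8c r3=0x8c  N=0 Z=0
after  5: r0=0x74 r1=0x18 r2=0x8c r3=0x04  N=0 Z=0
after  6: r0=0x74 r1=0x18 r2=0x8c r3=0x04  N=0 Z=0
after  7: r0=0x74 r1=0x10 r2=0x8c r3=0x04  N=0 Z=0
after  8: r0=0x74 r1=0x10 r2=0x14 r3=0x04  N=0 Z=0
-- IRQ taken; context saved, return-PC = 9 --

SAVED = 0x74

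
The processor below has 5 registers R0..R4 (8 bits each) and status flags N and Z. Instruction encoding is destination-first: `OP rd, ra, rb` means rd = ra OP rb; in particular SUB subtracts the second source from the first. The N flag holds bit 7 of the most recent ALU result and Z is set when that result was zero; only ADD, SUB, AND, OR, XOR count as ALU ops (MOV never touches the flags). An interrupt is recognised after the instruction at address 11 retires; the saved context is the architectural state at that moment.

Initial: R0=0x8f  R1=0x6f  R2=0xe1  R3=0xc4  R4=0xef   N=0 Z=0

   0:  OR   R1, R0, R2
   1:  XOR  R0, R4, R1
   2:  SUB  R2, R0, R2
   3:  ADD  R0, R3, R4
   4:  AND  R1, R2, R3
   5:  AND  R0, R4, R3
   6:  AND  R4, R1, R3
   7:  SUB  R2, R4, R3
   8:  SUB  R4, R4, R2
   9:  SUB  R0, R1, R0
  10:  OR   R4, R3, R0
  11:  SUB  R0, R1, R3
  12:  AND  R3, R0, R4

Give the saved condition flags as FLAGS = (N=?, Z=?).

FLAGS = (N=0, Z=0)

after  0: R0=0x8f R1=0xef R2=0xe1 R3=0xc4 R4=0xef  N=1 Z=0
after  1: R0=0x00 R1=0xef R2=0xe1 R3=0xc4 R4=0xef  N=0 Z=1
after  2: R0=0x00 R1=0xef R2=0x1f R3=0xc4 R4=0xef  N=0 Z=0
after  3: R0=0xb3 R1=0xef R2=0x1f R3=0xc4 R4=0xef  N=1 Z=0
after  4: R0=0xb3 R1=0x04 R2=0x1f R3=0xc4 R4=0xef  N=0 Z=0
after  5: R0=0xc4 R1=0x04 R2=0x1f R3=0xc4 R4=0xef  N=1 Z=0
after  6: R0=0xc4 R1=0x04 R2=0x1f R3=0xc4 R4=0x04  N=0 Z=0
after  7: R0=0xc4 R1=0x04 R2=0x40 R3=0xc4 R4=0x04  N=0 Z=0
after  8: R0=0xc4 R1=0x04 R2=0x40 R3=0xc4 R4=0xc4  N=1 Z=0
after  9: R0=0x40 R1=0x04 R2=0x40 R3=0xc4 R4=0xc4  N=0 Z=0
after 10: R0=0x40 R1=0x04 R2=0x40 R3=0xc4 R4=0xc4  N=1 Z=0
after 11: R0=0x40 R1=0x04 R2=0x40 R3=0xc4 R4=0xc4  N=0 Z=0
-- IRQ taken; context saved, return-PC = 12 --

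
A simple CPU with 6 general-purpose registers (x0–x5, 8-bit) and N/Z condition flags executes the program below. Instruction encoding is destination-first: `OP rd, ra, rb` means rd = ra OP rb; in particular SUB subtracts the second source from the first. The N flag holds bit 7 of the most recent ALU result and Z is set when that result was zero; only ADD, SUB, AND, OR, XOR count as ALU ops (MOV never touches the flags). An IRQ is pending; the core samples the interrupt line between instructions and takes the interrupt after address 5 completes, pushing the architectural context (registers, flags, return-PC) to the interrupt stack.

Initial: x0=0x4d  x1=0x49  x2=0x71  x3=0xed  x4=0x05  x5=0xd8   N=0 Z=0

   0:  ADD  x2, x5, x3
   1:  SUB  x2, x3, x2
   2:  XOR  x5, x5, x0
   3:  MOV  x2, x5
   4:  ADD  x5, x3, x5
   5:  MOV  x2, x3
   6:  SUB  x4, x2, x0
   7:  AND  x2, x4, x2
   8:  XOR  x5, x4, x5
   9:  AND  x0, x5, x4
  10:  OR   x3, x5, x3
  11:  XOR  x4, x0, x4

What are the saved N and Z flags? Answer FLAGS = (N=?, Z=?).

FLAGS = (N=1, Z=0)

after  0: x0=0x4d x1=0x49 x2=0xc5 x3=0xed x4=0x05 x5=0xd8  N=1 Z=0
after  1: x0=0x4d x1=0x49 x2=0x28 x3=0xed x4=0x05 x5=0xd8  N=0 Z=0
after  2: x0=0x4d x1=0x49 x2=0x28 x3=0xed x4=0x05 x5=0x95  N=1 Z=0
after  3: x0=0x4d x1=0x49 x2=0x95 x3=0xed x4=0x05 x5=0x95  N=1 Z=0
after  4: x0=0x4d x1=0x49 x2=0x95 x3=0xed x4=0x05 x5=0x82  N=1 Z=0
after  5: x0=0x4d x1=0x49 x2=0xed x3=0xed x4=0x05 x5=0x82  N=1 Z=0
-- IRQ taken; context saved, return-PC = 6 --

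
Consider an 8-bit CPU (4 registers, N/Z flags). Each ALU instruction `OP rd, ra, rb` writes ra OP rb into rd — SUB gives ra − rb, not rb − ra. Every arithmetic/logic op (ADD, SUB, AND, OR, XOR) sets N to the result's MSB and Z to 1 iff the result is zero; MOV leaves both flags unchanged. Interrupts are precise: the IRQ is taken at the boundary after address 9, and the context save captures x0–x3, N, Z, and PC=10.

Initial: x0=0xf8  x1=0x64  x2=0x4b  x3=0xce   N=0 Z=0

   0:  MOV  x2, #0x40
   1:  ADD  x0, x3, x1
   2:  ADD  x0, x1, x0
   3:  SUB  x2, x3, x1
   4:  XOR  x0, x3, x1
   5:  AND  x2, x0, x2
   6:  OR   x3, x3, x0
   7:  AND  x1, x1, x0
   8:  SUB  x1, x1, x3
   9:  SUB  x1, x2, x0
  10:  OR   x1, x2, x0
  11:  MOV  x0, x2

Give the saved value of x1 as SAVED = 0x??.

after  0: x0=0xf8 x1=0x64 x2=0x40 x3=0xce  N=0 Z=0
after  1: x0=0x32 x1=0x64 x2=0x40 x3=0xce  N=0 Z=0
after  2: x0=0x96 x1=0x64 x2=0x40 x3=0xce  N=1 Z=0
after  3: x0=0x96 x1=0x64 x2=0x6a x3=0xce  N=0 Z=0
after  4: x0=0xaa x1=0x64 x2=0x6a x3=0xce  N=1 Z=0
after  5: x0=0xaa x1=0x64 x2=0x2a x3=0xce  N=0 Z=0
after  6: x0=0xaa x1=0x64 x2=0x2a x3=0xee  N=1 Z=0
after  7: x0=0xaa x1=0x20 x2=0x2a x3=0xee  N=0 Z=0
after  8: x0=0xaa x1=0x32 x2=0x2a x3=0xee  N=0 Z=0
after  9: x0=0xaa x1=0x80 x2=0x2a x3=0xee  N=1 Z=0
-- IRQ taken; context saved, return-PC = 10 --

SAVED = 0x80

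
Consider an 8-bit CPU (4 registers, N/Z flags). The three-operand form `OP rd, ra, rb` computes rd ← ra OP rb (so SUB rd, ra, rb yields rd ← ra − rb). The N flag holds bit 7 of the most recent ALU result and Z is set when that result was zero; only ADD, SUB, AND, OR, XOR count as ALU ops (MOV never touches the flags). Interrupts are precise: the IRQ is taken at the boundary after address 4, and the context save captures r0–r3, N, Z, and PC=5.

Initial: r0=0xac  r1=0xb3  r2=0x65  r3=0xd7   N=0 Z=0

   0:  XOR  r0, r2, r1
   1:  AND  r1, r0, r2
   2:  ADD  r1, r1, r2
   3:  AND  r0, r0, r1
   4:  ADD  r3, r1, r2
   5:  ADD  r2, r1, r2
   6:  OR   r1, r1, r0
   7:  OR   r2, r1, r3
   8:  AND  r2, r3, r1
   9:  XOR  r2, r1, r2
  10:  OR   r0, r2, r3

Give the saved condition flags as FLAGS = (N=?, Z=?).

after  0: r0=0xd6 r1=0xb3 r2=0x65 r3=0xd7  N=1 Z=0
after  1: r0=0xd6 r1=0x44 r2=0x65 r3=0xd7  N=0 Z=0
after  2: r0=0xd6 r1=0xa9 r2=0x65 r3=0xd7  N=1 Z=0
after  3: r0=0x80 r1=0xa9 r2=0x65 r3=0xd7  N=1 Z=0
after  4: r0=0x80 r1=0xa9 r2=0x65 r3=0x0e  N=0 Z=0
-- IRQ taken; context saved, return-PC = 5 --

FLAGS = (N=0, Z=0)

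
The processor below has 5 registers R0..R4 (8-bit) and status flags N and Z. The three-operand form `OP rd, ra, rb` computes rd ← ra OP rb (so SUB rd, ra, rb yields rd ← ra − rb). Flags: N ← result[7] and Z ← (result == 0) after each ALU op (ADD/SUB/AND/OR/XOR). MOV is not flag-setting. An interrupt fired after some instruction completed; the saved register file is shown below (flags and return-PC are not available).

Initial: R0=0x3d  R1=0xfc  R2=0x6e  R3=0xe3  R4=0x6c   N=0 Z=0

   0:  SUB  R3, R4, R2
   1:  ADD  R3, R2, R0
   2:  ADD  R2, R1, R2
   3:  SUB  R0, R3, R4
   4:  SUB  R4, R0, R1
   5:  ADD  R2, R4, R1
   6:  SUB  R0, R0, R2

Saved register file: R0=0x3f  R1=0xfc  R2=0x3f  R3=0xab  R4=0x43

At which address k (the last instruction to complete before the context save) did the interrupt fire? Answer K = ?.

after  0: R0=0x3d R1=0xfc R2=0x6e R3=0xfe R4=0x6c  N=1 Z=0
after  1: R0=0x3d R1=0xfc R2=0x6e R3=0xab R4=0x6c  N=1 Z=0
after  2: R0=0x3d R1=0xfc R2=0x6a R3=0xab R4=0x6c  N=0 Z=0
after  3: R0=0x3f R1=0xfc R2=0x6a R3=0xab R4=0x6c  N=0 Z=0
after  4: R0=0x3f R1=0xfc R2=0x6a R3=0xab R4=0x43  N=0 Z=0
after  5: R0=0x3f R1=0xfc R2=0x3f R3=0xab R4=0x43  N=0 Z=0
-- IRQ taken; context saved, return-PC = 6 --

K = 5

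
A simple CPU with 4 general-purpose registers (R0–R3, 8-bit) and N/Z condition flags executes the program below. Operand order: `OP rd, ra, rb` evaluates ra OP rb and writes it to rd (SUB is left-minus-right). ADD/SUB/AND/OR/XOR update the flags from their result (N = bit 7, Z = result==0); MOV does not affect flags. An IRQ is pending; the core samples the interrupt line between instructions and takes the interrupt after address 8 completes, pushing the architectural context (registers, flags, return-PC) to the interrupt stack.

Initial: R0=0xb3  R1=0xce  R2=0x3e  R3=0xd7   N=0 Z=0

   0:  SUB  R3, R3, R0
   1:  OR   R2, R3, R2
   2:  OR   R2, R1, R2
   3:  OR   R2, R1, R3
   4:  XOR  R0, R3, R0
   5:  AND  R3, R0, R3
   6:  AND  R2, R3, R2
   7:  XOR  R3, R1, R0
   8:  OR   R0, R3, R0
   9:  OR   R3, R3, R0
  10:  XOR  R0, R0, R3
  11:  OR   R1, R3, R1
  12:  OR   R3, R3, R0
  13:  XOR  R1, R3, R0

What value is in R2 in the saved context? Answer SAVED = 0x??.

SAVED = 0x04

after  0: R0=0xb3 R1=0xce R2=0x3e R3=0x24  N=0 Z=0
after  1: R0=0xb3 R1=0xce R2=0x3e R3=0x24  N=0 Z=0
after  2: R0=0xb3 R1=0xce R2=0xfe R3=0x24  N=1 Z=0
after  3: R0=0xb3 R1=0xce R2=0xee R3=0x24  N=1 Z=0
after  4: R0=0x97 R1=0xce R2=0xee R3=0x24  N=1 Z=0
after  5: R0=0x97 R1=0xce R2=0xee R3=0x04  N=0 Z=0
after  6: R0=0x97 R1=0xce R2=0x04 R3=0x04  N=0 Z=0
after  7: R0=0x97 R1=0xce R2=0x04 R3=0x59  N=0 Z=0
after  8: R0=0xdf R1=0xce R2=0x04 R3=0x59  N=1 Z=0
-- IRQ taken; context saved, return-PC = 9 --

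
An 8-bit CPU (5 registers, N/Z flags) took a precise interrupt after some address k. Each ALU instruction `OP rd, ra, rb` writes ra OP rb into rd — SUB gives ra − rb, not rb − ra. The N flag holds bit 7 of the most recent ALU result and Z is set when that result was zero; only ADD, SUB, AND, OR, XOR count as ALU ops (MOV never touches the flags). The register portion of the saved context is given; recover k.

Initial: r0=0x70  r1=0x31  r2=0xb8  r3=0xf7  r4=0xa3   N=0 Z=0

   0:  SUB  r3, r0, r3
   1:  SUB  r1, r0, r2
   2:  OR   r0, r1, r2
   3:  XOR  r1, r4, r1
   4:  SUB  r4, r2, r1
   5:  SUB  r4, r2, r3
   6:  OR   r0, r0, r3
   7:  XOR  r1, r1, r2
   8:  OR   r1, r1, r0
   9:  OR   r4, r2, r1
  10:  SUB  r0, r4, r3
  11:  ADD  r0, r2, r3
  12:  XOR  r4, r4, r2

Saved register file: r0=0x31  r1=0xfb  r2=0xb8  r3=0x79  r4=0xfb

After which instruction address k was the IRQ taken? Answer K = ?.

K = 11

after  0: r0=0x70 r1=0x31 r2=0xb8 r3=0x79 r4=0xa3  N=0 Z=0
after  1: r0=0x70 r1=0xb8 r2=0xb8 r3=0x79 r4=0xa3  N=1 Z=0
after  2: r0=0xb8 r1=0xb8 r2=0xb8 r3=0x79 r4=0xa3  N=1 Z=0
after  3: r0=0xb8 r1=0x1b r2=0xb8 r3=0x79 r4=0xa3  N=0 Z=0
after  4: r0=0xb8 r1=0x1b r2=0xb8 r3=0x79 r4=0x9d  N=1 Z=0
after  5: r0=0xb8 r1=0x1b r2=0xb8 r3=0x79 r4=0x3f  N=0 Z=0
after  6: r0=0xf9 r1=0x1b r2=0xb8 r3=0x79 r4=0x3f  N=1 Z=0
after  7: r0=0xf9 r1=0xa3 r2=0xb8 r3=0x79 r4=0x3f  N=1 Z=0
after  8: r0=0xf9 r1=0xfb r2=0xb8 r3=0x79 r4=0x3f  N=1 Z=0
after  9: r0=0xf9 r1=0xfb r2=0xb8 r3=0x79 r4=0xfb  N=1 Z=0
after 10: r0=0x82 r1=0xfb r2=0xb8 r3=0x79 r4=0xfb  N=1 Z=0
after 11: r0=0x31 r1=0xfb r2=0xb8 r3=0x79 r4=0xfb  N=0 Z=0
-- IRQ taken; context saved, return-PC = 12 --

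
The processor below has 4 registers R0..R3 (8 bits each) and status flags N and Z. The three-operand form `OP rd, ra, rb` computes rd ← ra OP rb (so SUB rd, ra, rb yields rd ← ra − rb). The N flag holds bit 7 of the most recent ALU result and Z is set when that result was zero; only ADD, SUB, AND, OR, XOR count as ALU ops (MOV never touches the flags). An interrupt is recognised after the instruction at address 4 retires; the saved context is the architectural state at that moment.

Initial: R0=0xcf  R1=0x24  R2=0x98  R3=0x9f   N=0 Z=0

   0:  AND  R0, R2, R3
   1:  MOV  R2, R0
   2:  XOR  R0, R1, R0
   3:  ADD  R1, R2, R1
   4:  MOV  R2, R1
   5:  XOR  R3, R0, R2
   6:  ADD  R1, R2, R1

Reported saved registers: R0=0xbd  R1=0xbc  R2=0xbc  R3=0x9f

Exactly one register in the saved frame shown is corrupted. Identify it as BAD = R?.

after  0: R0=0x98 R1=0x24 R2=0x98 R3=0x9f  N=1 Z=0
after  1: R0=0x98 R1=0x24 R2=0x98 R3=0x9f  N=1 Z=0
after  2: R0=0xbc R1=0x24 R2=0x98 R3=0x9f  N=1 Z=0
after  3: R0=0xbc R1=0xbc R2=0x98 R3=0x9f  N=1 Z=0
after  4: R0=0xbc R1=0xbc R2=0xbc R3=0x9f  N=1 Z=0
-- IRQ taken; context saved, return-PC = 5 --
mismatch: R0: reported 0xbd vs actual 0xbc

BAD = R0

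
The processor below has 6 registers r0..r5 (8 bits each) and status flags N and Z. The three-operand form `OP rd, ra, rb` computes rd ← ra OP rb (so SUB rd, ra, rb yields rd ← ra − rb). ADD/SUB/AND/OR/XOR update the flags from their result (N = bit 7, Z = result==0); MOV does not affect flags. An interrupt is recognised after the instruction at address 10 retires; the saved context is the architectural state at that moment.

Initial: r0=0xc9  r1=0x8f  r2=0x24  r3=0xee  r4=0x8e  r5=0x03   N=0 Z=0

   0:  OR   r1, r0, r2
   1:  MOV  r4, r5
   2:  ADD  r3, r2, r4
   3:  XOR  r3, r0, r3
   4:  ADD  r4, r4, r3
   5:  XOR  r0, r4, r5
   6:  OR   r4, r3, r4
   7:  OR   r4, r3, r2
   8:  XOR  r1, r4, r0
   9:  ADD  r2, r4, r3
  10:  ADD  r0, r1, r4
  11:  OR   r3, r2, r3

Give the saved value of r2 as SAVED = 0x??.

SAVED = 0xdc

after  0: r0=0xc9 r1=0xed r2=0x24 r3=0xee r4=0x8e r5=0x03  N=1 Z=0
after  1: r0=0xc9 r1=0xed r2=0x24 r3=0xee r4=0x03 r5=0x03  N=1 Z=0
after  2: r0=0xc9 r1=0xed r2=0x24 r3=0x27 r4=0x03 r5=0x03  N=0 Z=0
after  3: r0=0xc9 r1=0xed r2=0x24 r3=0xee r4=0x03 r5=0x03  N=1 Z=0
after  4: r0=0xc9 r1=0xed r2=0x24 r3=0xee r4=0xf1 r5=0x03  N=1 Z=0
after  5: r0=0xf2 r1=0xed r2=0x24 r3=0xee r4=0xf1 r5=0x03  N=1 Z=0
after  6: r0=0xf2 r1=0xed r2=0x24 r3=0xee r4=0xff r5=0x03  N=1 Z=0
after  7: r0=0xf2 r1=0xed r2=0x24 r3=0xee r4=0xee r5=0x03  N=1 Z=0
after  8: r0=0xf2 r1=0x1c r2=0x24 r3=0xee r4=0xee r5=0x03  N=0 Z=0
after  9: r0=0xf2 r1=0x1c r2=0xdc r3=0xee r4=0xee r5=0x03  N=1 Z=0
after 10: r0=0x0a r1=0x1c r2=0xdc r3=0xee r4=0xee r5=0x03  N=0 Z=0
-- IRQ taken; context saved, return-PC = 11 --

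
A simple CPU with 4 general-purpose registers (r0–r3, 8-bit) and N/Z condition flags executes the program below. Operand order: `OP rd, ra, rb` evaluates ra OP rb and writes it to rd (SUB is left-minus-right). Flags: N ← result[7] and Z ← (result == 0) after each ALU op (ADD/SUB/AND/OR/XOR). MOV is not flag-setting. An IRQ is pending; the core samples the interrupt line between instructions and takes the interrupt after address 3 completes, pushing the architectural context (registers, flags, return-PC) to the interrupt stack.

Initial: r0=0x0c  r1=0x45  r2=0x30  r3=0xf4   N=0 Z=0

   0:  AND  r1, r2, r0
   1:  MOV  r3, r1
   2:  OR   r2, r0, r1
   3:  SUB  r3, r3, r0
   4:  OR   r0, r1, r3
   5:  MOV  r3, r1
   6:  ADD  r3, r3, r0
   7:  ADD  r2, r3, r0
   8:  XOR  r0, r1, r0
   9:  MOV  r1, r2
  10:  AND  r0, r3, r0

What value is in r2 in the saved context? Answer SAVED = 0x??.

SAVED = 0x0c

after  0: r0=0x0c r1=0x00 r2=0x30 r3=0xf4  N=0 Z=1
after  1: r0=0x0c r1=0x00 r2=0x30 r3=0x00  N=0 Z=1
after  2: r0=0x0c r1=0x00 r2=0x0c r3=0x00  N=0 Z=0
after  3: r0=0x0c r1=0x00 r2=0x0c r3=0xf4  N=1 Z=0
-- IRQ taken; context saved, return-PC = 4 --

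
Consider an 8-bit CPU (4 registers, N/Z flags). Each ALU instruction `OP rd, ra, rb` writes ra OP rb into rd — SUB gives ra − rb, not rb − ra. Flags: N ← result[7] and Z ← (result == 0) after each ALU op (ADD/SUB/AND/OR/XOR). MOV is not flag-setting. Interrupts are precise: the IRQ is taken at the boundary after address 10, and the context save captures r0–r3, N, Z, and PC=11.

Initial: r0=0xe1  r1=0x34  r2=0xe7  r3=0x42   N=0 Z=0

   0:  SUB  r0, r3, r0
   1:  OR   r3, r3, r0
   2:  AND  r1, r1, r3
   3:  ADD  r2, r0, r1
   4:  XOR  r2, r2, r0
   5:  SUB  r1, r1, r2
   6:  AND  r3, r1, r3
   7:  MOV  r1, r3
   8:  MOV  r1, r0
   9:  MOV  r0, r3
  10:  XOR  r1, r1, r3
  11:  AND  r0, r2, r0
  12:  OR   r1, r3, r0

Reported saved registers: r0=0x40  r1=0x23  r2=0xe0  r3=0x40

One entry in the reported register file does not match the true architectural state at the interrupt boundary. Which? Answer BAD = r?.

BAD = r1

after  0: r0=0x61 r1=0x34 r2=0xe7 r3=0x42  N=0 Z=0
after  1: r0=0x61 r1=0x34 r2=0xe7 r3=0x63  N=0 Z=0
after  2: r0=0x61 r1=0x20 r2=0xe7 r3=0x63  N=0 Z=0
after  3: r0=0x61 r1=0x20 r2=0x81 r3=0x63  N=1 Z=0
after  4: r0=0x61 r1=0x20 r2=0xe0 r3=0x63  N=1 Z=0
after  5: r0=0x61 r1=0x40 r2=0xe0 r3=0x63  N=0 Z=0
after  6: r0=0x61 r1=0x40 r2=0xe0 r3=0x40  N=0 Z=0
after  7: r0=0x61 r1=0x40 r2=0xe0 r3=0x40  N=0 Z=0
after  8: r0=0x61 r1=0x61 r2=0xe0 r3=0x40  N=0 Z=0
after  9: r0=0x40 r1=0x61 r2=0xe0 r3=0x40  N=0 Z=0
after 10: r0=0x40 r1=0x21 r2=0xe0 r3=0x40  N=0 Z=0
-- IRQ taken; context saved, return-PC = 11 --
mismatch: r1: reported 0x23 vs actual 0x21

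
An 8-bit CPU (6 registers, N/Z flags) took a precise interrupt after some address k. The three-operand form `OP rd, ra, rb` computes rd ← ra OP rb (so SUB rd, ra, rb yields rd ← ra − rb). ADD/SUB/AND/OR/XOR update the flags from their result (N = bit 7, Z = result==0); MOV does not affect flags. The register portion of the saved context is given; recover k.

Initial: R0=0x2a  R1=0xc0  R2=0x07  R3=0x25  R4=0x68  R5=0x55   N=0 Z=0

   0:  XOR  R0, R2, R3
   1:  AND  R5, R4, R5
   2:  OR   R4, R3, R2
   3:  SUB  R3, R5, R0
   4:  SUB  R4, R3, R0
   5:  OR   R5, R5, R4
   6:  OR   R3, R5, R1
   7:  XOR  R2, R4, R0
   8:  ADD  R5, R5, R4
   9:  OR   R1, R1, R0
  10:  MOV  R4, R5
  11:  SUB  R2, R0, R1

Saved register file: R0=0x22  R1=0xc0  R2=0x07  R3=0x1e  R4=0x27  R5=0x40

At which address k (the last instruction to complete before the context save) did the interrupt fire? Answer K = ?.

after  0: R0=0x22 R1=0xc0 R2=0x07 R3=0x25 R4=0x68 R5=0x55  N=0 Z=0
after  1: R0=0x22 R1=0xc0 R2=0x07 R3=0x25 R4=0x68 R5=0x40  N=0 Z=0
after  2: R0=0x22 R1=0xc0 R2=0x07 R3=0x25 R4=0x27 R5=0x40  N=0 Z=0
after  3: R0=0x22 R1=0xc0 R2=0x07 R3=0x1e R4=0x27 R5=0x40  N=0 Z=0
-- IRQ taken; context saved, return-PC = 4 --

K = 3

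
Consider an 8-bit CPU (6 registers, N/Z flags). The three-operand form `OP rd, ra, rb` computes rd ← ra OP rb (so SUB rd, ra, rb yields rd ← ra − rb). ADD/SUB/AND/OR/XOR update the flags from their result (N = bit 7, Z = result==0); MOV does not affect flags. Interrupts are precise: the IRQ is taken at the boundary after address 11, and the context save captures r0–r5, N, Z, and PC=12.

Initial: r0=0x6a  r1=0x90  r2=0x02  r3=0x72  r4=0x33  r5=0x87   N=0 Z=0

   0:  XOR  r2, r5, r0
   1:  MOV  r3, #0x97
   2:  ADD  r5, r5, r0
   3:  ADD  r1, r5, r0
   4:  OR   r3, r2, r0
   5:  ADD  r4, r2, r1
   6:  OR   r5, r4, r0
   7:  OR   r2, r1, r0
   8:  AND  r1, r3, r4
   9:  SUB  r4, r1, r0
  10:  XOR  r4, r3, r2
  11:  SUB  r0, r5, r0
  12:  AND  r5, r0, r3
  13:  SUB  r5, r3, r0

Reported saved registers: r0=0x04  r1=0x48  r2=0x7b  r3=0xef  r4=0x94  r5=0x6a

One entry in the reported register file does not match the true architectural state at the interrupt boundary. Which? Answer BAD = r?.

BAD = r0

after  0: r0=0x6a r1=0x90 r2=0xed r3=0x72 r4=0x33 r5=0x87  N=1 Z=0
after  1: r0=0x6a r1=0x90 r2=0xed r3=0x97 r4=0x33 r5=0x87  N=1 Z=0
after  2: r0=0x6a r1=0x90 r2=0xed r3=0x97 r4=0x33 r5=0xf1  N=1 Z=0
after  3: r0=0x6a r1=0x5b r2=0xed r3=0x97 r4=0x33 r5=0xf1  N=0 Z=0
after  4: r0=0x6a r1=0x5b r2=0xed r3=0xef r4=0x33 r5=0xf1  N=1 Z=0
after  5: r0=0x6a r1=0x5b r2=0xed r3=0xef r4=0x48 r5=0xf1  N=0 Z=0
after  6: r0=0x6a r1=0x5b r2=0xed r3=0xef r4=0x48 r5=0x6a  N=0 Z=0
after  7: r0=0x6a r1=0x5b r2=0x7b r3=0xef r4=0x48 r5=0x6a  N=0 Z=0
after  8: r0=0x6a r1=0x48 r2=0x7b r3=0xef r4=0x48 r5=0x6a  N=0 Z=0
after  9: r0=0x6a r1=0x48 r2=0x7b r3=0xef r4=0xde r5=0x6a  N=1 Z=0
after 10: r0=0x6a r1=0x48 r2=0x7b r3=0xef r4=0x94 r5=0x6a  N=1 Z=0
after 11: r0=0x00 r1=0x48 r2=0x7b r3=0xef r4=0x94 r5=0x6a  N=0 Z=1
-- IRQ taken; context saved, return-PC = 12 --
mismatch: r0: reported 0x04 vs actual 0x00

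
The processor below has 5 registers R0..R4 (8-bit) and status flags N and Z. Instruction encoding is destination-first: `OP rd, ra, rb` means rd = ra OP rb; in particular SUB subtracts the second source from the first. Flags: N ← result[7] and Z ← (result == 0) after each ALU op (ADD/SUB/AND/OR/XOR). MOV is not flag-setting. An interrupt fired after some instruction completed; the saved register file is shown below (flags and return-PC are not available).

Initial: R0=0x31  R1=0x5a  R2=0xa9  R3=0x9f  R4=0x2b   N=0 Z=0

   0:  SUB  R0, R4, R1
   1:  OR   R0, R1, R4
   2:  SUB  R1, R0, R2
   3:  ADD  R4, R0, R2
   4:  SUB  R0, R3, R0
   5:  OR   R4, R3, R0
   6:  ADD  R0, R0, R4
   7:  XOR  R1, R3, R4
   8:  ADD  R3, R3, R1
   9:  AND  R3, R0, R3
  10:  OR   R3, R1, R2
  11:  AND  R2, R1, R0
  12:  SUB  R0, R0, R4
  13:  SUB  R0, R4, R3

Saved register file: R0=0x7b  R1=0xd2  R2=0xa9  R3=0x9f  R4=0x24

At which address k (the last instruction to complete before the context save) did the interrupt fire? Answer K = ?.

K = 3

after  0: R0=0xd1 R1=0x5a R2=0xa9 R3=0x9f R4=0x2b  N=1 Z=0
after  1: R0=0x7b R1=0x5a R2=0xa9 R3=0x9f R4=0x2b  N=0 Z=0
after  2: R0=0x7b R1=0xd2 R2=0xa9 R3=0x9f R4=0x2b  N=1 Z=0
after  3: R0=0x7b R1=0xd2 R2=0xa9 R3=0x9f R4=0x24  N=0 Z=0
-- IRQ taken; context saved, return-PC = 4 --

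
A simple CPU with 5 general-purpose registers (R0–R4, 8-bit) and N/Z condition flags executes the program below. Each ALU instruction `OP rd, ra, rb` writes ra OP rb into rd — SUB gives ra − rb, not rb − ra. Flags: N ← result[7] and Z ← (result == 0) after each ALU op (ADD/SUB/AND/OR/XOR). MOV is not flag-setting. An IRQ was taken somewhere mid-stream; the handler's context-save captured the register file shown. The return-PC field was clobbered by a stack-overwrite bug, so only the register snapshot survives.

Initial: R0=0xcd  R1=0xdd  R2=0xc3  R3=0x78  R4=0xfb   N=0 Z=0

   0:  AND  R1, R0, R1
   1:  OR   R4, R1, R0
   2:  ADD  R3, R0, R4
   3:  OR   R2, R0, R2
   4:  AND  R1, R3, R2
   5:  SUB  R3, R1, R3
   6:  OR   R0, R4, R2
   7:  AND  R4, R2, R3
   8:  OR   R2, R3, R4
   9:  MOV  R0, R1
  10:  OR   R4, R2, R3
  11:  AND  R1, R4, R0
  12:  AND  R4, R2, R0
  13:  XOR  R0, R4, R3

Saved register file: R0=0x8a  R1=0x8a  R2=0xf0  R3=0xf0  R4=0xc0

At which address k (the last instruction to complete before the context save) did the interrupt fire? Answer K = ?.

K = 9

after  0: R0=0xcd R1=0xcd R2=0xc3 R3=0x78 R4=0xfb  N=1 Z=0
after  1: R0=0xcd R1=0xcd R2=0xc3 R3=0x78 R4=0xcd  N=1 Z=0
after  2: R0=0xcd R1=0xcd R2=0xc3 R3=0x9a R4=0xcd  N=1 Z=0
after  3: R0=0xcd R1=0xcd R2=0xcf R3=0x9a R4=0xcd  N=1 Z=0
after  4: R0=0xcd R1=0x8a R2=0xcf R3=0x9a R4=0xcd  N=1 Z=0
after  5: R0=0xcd R1=0x8a R2=0xcf R3=0xf0 R4=0xcd  N=1 Z=0
after  6: R0=0xcf R1=0x8a R2=0xcf R3=0xf0 R4=0xcd  N=1 Z=0
after  7: R0=0xcf R1=0x8a R2=0xcf R3=0xf0 R4=0xc0  N=1 Z=0
after  8: R0=0xcf R1=0x8a R2=0xf0 R3=0xf0 R4=0xc0  N=1 Z=0
after  9: R0=0x8a R1=0x8a R2=0xf0 R3=0xf0 R4=0xc0  N=1 Z=0
-- IRQ taken; context saved, return-PC = 10 --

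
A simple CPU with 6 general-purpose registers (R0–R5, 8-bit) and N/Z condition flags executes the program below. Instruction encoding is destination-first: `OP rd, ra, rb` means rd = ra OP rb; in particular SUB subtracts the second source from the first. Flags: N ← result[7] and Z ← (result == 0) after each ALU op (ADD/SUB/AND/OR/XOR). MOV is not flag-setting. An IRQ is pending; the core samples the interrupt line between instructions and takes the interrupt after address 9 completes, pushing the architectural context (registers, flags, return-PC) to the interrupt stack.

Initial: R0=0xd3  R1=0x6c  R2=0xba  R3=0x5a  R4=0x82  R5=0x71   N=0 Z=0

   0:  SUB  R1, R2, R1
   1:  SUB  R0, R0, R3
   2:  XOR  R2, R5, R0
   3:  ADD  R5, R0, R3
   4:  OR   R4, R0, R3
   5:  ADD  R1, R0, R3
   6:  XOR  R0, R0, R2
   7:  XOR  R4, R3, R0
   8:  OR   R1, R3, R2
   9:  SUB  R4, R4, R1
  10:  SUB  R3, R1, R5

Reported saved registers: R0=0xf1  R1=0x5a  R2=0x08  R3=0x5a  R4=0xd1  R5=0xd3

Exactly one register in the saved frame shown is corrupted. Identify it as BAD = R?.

after  0: R0=0xd3 R1=0x4e R2=0xba R3=0x5a R4=0x82 R5=0x71  N=0 Z=0
after  1: R0=0x79 R1=0x4e R2=0xba R3=0x5a R4=0x82 R5=0x71  N=0 Z=0
after  2: R0=0x79 R1=0x4e R2=0x08 R3=0x5a R4=0x82 R5=0x71  N=0 Z=0
after  3: R0=0x79 R1=0x4e R2=0x08 R3=0x5a R4=0x82 R5=0xd3  N=1 Z=0
after  4: R0=0x79 R1=0x4e R2=0x08 R3=0x5a R4=0x7b R5=0xd3  N=0 Z=0
after  5: R0=0x79 R1=0xd3 R2=0x08 R3=0x5a R4=0x7b R5=0xd3  N=1 Z=0
after  6: R0=0x71 R1=0xd3 R2=0x08 R3=0x5a R4=0x7b R5=0xd3  N=0 Z=0
after  7: R0=0x71 R1=0xd3 R2=0x08 R3=0x5a R4=0x2b R5=0xd3  N=0 Z=0
after  8: R0=0x71 R1=0x5a R2=0x08 R3=0x5a R4=0x2b R5=0xd3  N=0 Z=0
after  9: R0=0x71 R1=0x5a R2=0x08 R3=0x5a R4=0xd1 R5=0xd3  N=1 Z=0
-- IRQ taken; context saved, return-PC = 10 --
mismatch: R0: reported 0xf1 vs actual 0x71

BAD = R0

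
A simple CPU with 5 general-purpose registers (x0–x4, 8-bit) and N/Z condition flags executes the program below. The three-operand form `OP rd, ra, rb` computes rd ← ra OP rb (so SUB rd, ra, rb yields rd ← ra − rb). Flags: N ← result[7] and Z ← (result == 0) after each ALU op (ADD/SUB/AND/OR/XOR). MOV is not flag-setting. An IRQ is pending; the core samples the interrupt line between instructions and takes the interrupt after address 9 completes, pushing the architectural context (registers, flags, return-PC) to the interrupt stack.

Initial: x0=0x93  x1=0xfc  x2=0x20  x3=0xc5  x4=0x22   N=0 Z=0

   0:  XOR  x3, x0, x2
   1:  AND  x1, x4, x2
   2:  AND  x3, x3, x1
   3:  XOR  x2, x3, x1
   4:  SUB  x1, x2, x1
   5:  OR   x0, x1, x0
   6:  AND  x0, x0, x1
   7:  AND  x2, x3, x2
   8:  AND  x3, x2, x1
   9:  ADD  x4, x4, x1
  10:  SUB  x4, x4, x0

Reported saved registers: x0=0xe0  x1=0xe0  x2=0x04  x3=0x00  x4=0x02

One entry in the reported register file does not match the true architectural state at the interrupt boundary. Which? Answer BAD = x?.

after  0: x0=0x93 x1=0xfc x2=0x20 x3=0xb3 x4=0x22  N=1 Z=0
after  1: x0=0x93 x1=0x20 x2=0x20 x3=0xb3 x4=0x22  N=0 Z=0
after  2: x0=0x93 x1=0x20 x2=0x20 x3=0x20 x4=0x22  N=0 Z=0
after  3: x0=0x93 x1=0x20 x2=0x00 x3=0x20 x4=0x22  N=0 Z=1
after  4: x0=0x93 x1=0xe0 x2=0x00 x3=0x20 x4=0x22  N=1 Z=0
after  5: x0=0xf3 x1=0xe0 x2=0x00 x3=0x20 x4=0x22  N=1 Z=0
after  6: x0=0xe0 x1=0xe0 x2=0x00 x3=0x20 x4=0x22  N=1 Z=0
after  7: x0=0xe0 x1=0xe0 x2=0x00 x3=0x20 x4=0x22  N=0 Z=1
after  8: x0=0xe0 x1=0xe0 x2=0x00 x3=0x00 x4=0x22  N=0 Z=1
after  9: x0=0xe0 x1=0xe0 x2=0x00 x3=0x00 x4=0x02  N=0 Z=0
-- IRQ taken; context saved, return-PC = 10 --
mismatch: x2: reported 0x04 vs actual 0x00

BAD = x2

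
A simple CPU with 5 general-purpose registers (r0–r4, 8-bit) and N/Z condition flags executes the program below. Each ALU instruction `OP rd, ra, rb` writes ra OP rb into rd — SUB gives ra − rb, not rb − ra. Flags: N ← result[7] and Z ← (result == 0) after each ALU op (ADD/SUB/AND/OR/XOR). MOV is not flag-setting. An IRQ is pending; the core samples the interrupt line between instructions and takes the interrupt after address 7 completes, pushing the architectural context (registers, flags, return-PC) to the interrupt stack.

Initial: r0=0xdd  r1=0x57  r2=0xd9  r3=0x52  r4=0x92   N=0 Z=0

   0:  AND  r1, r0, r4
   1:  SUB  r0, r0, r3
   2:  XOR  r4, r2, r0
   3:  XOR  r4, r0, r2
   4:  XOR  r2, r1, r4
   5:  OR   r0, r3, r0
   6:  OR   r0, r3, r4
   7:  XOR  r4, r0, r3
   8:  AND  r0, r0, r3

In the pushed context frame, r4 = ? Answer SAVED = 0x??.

after  0: r0=0xdd r1=0x90 r2=0xd9 r3=0x52 r4=0x92  N=1 Z=0
after  1: r0=0x8b r1=0x90 r2=0xd9 r3=0x52 r4=0x92  N=1 Z=0
after  2: r0=0x8b r1=0x90 r2=0xd9 r3=0x52 r4=0x52  N=0 Z=0
after  3: r0=0x8b r1=0x90 r2=0xd9 r3=0x52 r4=0x52  N=0 Z=0
after  4: r0=0x8b r1=0x90 r2=0xc2 r3=0x52 r4=0x52  N=1 Z=0
after  5: r0=0xdb r1=0x90 r2=0xc2 r3=0x52 r4=0x52  N=1 Z=0
after  6: r0=0x52 r1=0x90 r2=0xc2 r3=0x52 r4=0x52  N=0 Z=0
after  7: r0=0x52 r1=0x90 r2=0xc2 r3=0x52 r4=0x00  N=0 Z=1
-- IRQ taken; context saved, return-PC = 8 --

SAVED = 0x00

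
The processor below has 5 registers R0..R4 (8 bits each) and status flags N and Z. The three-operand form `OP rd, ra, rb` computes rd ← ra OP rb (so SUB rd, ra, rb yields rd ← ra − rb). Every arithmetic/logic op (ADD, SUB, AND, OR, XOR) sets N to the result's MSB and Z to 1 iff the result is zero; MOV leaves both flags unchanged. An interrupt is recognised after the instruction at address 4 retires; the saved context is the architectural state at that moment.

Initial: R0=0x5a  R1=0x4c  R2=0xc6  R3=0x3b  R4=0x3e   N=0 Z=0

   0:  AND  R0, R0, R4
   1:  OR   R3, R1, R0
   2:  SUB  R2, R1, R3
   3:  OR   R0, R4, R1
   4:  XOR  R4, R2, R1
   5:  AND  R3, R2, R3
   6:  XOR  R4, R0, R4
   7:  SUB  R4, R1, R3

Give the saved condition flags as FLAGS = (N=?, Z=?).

after  0: R0=0x1a R1=0x4c R2=0xc6 R3=0x3b R4=0x3e  N=0 Z=0
after  1: R0=0x1a R1=0x4c R2=0xc6 R3=0x5e R4=0x3e  N=0 Z=0
after  2: R0=0x1a R1=0x4c R2=0xee R3=0x5e R4=0x3e  N=1 Z=0
after  3: R0=0x7e R1=0x4c R2=0xee R3=0x5e R4=0x3e  N=0 Z=0
after  4: R0=0x7e R1=0x4c R2=0xee R3=0x5e R4=0xa2  N=1 Z=0
-- IRQ taken; context saved, return-PC = 5 --

FLAGS = (N=1, Z=0)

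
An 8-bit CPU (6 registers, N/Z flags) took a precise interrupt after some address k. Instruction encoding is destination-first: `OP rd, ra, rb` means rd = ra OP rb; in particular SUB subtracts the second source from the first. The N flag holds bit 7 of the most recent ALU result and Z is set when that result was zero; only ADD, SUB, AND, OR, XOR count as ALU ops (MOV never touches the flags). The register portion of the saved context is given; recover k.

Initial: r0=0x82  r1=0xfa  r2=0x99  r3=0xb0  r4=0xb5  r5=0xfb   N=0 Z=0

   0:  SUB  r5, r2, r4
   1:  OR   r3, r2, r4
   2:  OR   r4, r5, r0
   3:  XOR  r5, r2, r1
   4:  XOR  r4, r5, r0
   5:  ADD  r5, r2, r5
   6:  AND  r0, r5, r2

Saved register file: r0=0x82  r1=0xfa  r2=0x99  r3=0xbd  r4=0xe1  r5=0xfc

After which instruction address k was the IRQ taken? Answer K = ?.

K = 5

after  0: r0=0x82 r1=0xfa r2=0x99 r3=0xb0 r4=0xb5 r5=0xe4  N=1 Z=0
after  1: r0=0x82 r1=0xfa r2=0x99 r3=0xbd r4=0xb5 r5=0xe4  N=1 Z=0
after  2: r0=0x82 r1=0xfa r2=0x99 r3=0xbd r4=0xe6 r5=0xe4  N=1 Z=0
after  3: r0=0x82 r1=0xfa r2=0x99 r3=0xbd r4=0xe6 r5=0x63  N=0 Z=0
after  4: r0=0x82 r1=0xfa r2=0x99 r3=0xbd r4=0xe1 r5=0x63  N=1 Z=0
after  5: r0=0x82 r1=0xfa r2=0x99 r3=0xbd r4=0xe1 r5=0xfc  N=1 Z=0
-- IRQ taken; context saved, return-PC = 6 --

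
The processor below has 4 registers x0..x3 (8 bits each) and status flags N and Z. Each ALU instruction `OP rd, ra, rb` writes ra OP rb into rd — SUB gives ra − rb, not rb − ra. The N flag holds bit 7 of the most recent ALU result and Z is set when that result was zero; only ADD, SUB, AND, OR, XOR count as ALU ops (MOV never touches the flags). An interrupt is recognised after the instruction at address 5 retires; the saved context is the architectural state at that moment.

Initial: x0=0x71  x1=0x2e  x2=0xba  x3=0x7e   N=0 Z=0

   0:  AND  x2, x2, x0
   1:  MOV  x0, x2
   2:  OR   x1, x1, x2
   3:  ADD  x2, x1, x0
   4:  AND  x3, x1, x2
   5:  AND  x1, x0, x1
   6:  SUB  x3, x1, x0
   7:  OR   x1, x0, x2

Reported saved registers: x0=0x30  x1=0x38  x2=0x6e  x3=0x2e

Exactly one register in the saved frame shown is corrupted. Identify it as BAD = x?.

BAD = x1

after  0: x0=0x71 x1=0x2e x2=0x30 x3=0x7e  N=0 Z=0
after  1: x0=0x30 x1=0x2e x2=0x30 x3=0x7e  N=0 Z=0
after  2: x0=0x30 x1=0x3e x2=0x30 x3=0x7e  N=0 Z=0
after  3: x0=0x30 x1=0x3e x2=0x6e x3=0x7e  N=0 Z=0
after  4: x0=0x30 x1=0x3e x2=0x6e x3=0x2e  N=0 Z=0
after  5: x0=0x30 x1=0x30 x2=0x6e x3=0x2e  N=0 Z=0
-- IRQ taken; context saved, return-PC = 6 --
mismatch: x1: reported 0x38 vs actual 0x30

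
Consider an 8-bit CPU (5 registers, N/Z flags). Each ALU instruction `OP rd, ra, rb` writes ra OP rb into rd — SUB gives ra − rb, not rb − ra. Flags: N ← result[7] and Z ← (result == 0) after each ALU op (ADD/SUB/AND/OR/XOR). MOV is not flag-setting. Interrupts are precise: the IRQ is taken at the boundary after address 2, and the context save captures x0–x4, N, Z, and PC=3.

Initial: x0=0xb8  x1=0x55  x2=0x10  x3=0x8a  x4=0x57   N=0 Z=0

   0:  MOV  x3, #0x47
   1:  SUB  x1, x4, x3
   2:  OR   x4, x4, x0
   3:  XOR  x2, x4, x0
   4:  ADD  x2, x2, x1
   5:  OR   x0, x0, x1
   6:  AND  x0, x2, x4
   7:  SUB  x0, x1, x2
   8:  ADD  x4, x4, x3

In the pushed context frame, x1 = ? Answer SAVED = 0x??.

after  0: x0=0xb8 x1=0x55 x2=0x10 x3=0x47 x4=0x57  N=0 Z=0
after  1: x0=0xb8 x1=0x10 x2=0x10 x3=0x47 x4=0x57  N=0 Z=0
after  2: x0=0xb8 x1=0x10 x2=0x10 x3=0x47 x4=0xff  N=1 Z=0
-- IRQ taken; context saved, return-PC = 3 --

SAVED = 0x10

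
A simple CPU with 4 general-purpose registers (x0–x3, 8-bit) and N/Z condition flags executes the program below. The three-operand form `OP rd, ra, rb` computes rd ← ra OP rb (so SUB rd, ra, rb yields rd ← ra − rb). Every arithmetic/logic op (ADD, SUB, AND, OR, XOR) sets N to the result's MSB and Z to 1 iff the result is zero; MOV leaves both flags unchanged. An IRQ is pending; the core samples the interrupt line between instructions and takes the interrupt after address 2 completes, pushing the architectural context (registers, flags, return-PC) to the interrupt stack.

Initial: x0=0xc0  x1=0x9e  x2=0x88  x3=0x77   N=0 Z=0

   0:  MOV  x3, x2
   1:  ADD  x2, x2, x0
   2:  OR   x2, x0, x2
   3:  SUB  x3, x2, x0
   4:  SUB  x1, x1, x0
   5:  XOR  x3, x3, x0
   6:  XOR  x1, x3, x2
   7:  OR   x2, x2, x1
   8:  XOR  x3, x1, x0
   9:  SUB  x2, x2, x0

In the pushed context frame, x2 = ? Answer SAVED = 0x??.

SAVED = 0xc8

after  0: x0=0xc0 x1=0x9e x2=0x88 x3=0x88  N=0 Z=0
after  1: x0=0xc0 x1=0x9e x2=0x48 x3=0x88  N=0 Z=0
after  2: x0=0xc0 x1=0x9e x2=0xc8 x3=0x88  N=1 Z=0
-- IRQ taken; context saved, return-PC = 3 --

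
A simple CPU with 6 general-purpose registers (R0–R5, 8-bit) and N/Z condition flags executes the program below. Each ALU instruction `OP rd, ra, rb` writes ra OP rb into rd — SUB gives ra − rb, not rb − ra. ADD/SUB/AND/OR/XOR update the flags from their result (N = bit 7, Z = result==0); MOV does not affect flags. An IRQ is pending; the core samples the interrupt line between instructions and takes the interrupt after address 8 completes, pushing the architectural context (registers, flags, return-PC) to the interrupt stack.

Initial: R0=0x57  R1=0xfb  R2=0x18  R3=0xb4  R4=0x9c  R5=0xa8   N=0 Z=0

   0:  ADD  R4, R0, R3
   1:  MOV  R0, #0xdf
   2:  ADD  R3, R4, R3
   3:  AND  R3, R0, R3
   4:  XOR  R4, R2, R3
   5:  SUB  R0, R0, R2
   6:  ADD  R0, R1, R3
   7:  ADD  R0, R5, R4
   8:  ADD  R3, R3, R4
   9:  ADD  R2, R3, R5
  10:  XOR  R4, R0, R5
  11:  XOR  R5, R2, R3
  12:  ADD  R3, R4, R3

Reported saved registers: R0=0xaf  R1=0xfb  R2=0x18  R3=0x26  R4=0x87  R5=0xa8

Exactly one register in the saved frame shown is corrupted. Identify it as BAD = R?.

after  0: R0=0x57 R1=0xfb R2=0x18 R3=0xb4 R4=0x0b R5=0xa8  N=0 Z=0
after  1: R0=0xdf R1=0xfb R2=0x18 R3=0xb4 R4=0x0b R5=0xa8  N=0 Z=0
after  2: R0=0xdf R1=0xfb R2=0x18 R3=0xbf R4=0x0b R5=0xa8  N=1 Z=0
after  3: R0=0xdf R1=0xfb R2=0x18 R3=0x9f R4=0x0b R5=0xa8  N=1 Z=0
after  4: R0=0xdf R1=0xfb R2=0x18 R3=0x9f R4=0x87 R5=0xa8  N=1 Z=0
after  5: R0=0xc7 R1=0xfb R2=0x18 R3=0x9f R4=0x87 R5=0xa8  N=1 Z=0
after  6: R0=0x9a R1=0xfb R2=0x18 R3=0x9f R4=0x87 R5=0xa8  N=1 Z=0
after  7: R0=0x2f R1=0xfb R2=0x18 R3=0x9f R4=0x87 R5=0xa8  N=0 Z=0
after  8: R0=0x2f R1=0xfb R2=0x18 R3=0x26 R4=0x87 R5=0xa8  N=0 Z=0
-- IRQ taken; context saved, return-PC = 9 --
mismatch: R0: reported 0xaf vs actual 0x2f

BAD = R0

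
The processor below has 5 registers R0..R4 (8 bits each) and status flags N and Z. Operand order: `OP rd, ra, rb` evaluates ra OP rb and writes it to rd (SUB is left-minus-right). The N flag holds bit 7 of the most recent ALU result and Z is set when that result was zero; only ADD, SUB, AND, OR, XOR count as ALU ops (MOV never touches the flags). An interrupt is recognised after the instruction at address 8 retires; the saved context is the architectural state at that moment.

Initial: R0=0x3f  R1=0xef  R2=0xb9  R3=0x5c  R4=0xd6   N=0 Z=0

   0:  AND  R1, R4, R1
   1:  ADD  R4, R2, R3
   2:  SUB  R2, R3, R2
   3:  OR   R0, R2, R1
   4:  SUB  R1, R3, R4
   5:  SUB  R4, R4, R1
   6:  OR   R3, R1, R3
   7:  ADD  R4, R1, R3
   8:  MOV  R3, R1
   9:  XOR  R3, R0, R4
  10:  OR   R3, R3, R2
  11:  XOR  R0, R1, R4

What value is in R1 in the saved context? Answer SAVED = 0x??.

after  0: R0=0x3f R1=0xc6 R2=0xb9 R3=0x5c R4=0xd6  N=1 Z=0
after  1: R0=0x3f R1=0xc6 R2=0xb9 R3=0x5c R4=0x15  N=0 Z=0
after  2: R0=0x3f R1=0xc6 R2=0xa3 R3=0x5c R4=0x15  N=1 Z=0
after  3: R0=0xe7 R1=0xc6 R2=0xa3 R3=0x5c R4=0x15  N=1 Z=0
after  4: R0=0xe7 R1=0x47 R2=0xa3 R3=0x5c R4=0x15  N=0 Z=0
after  5: R0=0xe7 R1=0x47 R2=0xa3 R3=0x5c R4=0xce  N=1 Z=0
after  6: R0=0xe7 R1=0x47 R2=0xa3 R3=0x5f R4=0xce  N=0 Z=0
after  7: R0=0xe7 R1=0x47 R2=0xa3 R3=0x5f R4=0xa6  N=1 Z=0
after  8: R0=0xe7 R1=0x47 R2=0xa3 R3=0x47 R4=0xa6  N=1 Z=0
-- IRQ taken; context saved, return-PC = 9 --

SAVED = 0x47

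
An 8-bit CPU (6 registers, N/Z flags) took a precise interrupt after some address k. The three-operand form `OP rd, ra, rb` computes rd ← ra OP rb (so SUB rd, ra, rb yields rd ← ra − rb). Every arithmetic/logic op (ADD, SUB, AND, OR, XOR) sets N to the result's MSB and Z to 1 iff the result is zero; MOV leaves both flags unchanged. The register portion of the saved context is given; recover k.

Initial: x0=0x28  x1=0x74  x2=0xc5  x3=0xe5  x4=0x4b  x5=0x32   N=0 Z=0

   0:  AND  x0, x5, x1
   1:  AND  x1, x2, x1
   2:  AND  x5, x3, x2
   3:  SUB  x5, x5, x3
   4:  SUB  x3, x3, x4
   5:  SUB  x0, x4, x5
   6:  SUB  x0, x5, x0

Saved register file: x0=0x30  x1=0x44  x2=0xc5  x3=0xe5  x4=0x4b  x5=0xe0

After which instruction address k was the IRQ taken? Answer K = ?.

K = 3

after  0: x0=0x30 x1=0x74 x2=0xc5 x3=0xe5 x4=0x4b x5=0x32  N=0 Z=0
after  1: x0=0x30 x1=0x44 x2=0xc5 x3=0xe5 x4=0x4b x5=0x32  N=0 Z=0
after  2: x0=0x30 x1=0x44 x2=0xc5 x3=0xe5 x4=0x4b x5=0xc5  N=1 Z=0
after  3: x0=0x30 x1=0x44 x2=0xc5 x3=0xe5 x4=0x4b x5=0xe0  N=1 Z=0
-- IRQ taken; context saved, return-PC = 4 --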